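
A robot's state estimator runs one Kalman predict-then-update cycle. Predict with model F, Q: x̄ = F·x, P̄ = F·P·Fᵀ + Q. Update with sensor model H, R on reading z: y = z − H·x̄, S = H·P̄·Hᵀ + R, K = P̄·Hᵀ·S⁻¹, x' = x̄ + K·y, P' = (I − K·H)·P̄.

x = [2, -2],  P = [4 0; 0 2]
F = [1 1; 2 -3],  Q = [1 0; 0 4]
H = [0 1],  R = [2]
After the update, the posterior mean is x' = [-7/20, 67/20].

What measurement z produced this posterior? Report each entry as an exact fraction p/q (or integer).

x̄ = F·x = [0, 10]
P̄ = F·P·Fᵀ + Q = [7 2; 2 38]
S = H·P̄·Hᵀ + R = [40]
K = P̄·Hᵀ·S⁻¹ = [1/20; 19/20]
x' − x̄ = [-7/20, -133/20] = K·y
y = (KᵀK)⁻¹·Kᵀ·(x' − x̄) = [-7]
z = y + H·x̄ = [-7] + [10] = [3]

z = [3]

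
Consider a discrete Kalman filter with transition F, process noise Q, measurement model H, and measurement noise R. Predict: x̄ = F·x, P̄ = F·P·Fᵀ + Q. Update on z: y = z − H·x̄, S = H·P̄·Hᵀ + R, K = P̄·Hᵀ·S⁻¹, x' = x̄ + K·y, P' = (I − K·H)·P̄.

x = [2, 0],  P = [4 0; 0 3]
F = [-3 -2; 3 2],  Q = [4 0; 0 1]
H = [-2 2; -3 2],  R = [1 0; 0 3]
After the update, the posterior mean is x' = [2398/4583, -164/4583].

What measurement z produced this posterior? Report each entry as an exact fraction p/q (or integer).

x̄ = F·x = [-6, 6]
P̄ = F·P·Fᵀ + Q = [52 -48; -48 49]
S = H·P̄·Hᵀ + R = [789 988; 988 1243]
K = P̄·Hᵀ·S⁻¹ = [376/4583 -1228/4583; 2046/4583 -734/4583]
x' − x̄ = [29896/4583, -27662/4583] = K·y
y = (KᵀK)⁻¹·Kᵀ·(x' − x̄) = [-25, -32]
z = y + H·x̄ = [-25, -32] + [24, 30] = [-1, -2]

z = [-1, -2]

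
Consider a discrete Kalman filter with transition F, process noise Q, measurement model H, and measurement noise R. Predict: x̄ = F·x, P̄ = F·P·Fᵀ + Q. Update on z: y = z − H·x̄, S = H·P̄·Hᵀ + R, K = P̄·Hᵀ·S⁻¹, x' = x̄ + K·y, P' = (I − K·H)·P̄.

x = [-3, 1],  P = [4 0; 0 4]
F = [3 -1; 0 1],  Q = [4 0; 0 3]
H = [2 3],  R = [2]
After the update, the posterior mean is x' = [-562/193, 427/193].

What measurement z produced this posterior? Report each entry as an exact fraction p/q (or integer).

x̄ = F·x = [-10, 1]
P̄ = F·P·Fᵀ + Q = [44 -4; -4 7]
S = H·P̄·Hᵀ + R = [193]
K = P̄·Hᵀ·S⁻¹ = [76/193; 13/193]
x' − x̄ = [1368/193, 234/193] = K·y
y = (KᵀK)⁻¹·Kᵀ·(x' − x̄) = [18]
z = y + H·x̄ = [18] + [-17] = [1]

z = [1]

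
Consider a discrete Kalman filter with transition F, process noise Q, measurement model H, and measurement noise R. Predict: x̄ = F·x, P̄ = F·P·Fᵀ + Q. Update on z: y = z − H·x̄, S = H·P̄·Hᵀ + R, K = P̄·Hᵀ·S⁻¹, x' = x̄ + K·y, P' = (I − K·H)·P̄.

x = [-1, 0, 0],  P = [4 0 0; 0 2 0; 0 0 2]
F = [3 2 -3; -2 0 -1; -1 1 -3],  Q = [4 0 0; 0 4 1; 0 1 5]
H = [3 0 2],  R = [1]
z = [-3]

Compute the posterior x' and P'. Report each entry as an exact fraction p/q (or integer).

x̄ = F·x = [-3, 2, 1]
P̄ = F·P·Fᵀ + Q = [66 -18 10; -18 22 15; 10 15 29]
y = z − H·x̄ = [4]
S = H·P̄·Hᵀ + R = [831]
K = P̄·Hᵀ·S⁻¹ = [218/831; -8/277; 88/831]
x' = x̄ + K·y = [-1621/831, 522/277, 1183/831]
P' = (I − K·H)·P̄ = [7322/831 -3242/277 -10874/831; -3242/277 5902/277 4859/277; -10874/831 4859/277 16355/831]

x' = [-1621/831, 522/277, 1183/831]
P' = [7322/831 -3242/277 -10874/831; -3242/277 5902/277 4859/277; -10874/831 4859/277 16355/831]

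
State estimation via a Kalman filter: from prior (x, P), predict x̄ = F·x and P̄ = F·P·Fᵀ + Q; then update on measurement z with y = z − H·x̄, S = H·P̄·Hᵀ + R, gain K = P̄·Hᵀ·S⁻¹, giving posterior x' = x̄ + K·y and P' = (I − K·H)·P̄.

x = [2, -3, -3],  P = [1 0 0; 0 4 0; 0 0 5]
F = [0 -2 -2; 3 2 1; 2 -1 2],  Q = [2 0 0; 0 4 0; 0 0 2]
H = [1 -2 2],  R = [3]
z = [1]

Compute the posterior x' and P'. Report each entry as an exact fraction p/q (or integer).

x̄ = F·x = [12, -3, 1]
P̄ = F·P·Fᵀ + Q = [38 -26 -12; -26 34 8; -12 8 30]
y = z − H·x̄ = [-19]
S = H·P̄·Hᵀ + R = [289]
K = P̄·Hᵀ·S⁻¹ = [66/289; -78/289; 32/289]
x' = x̄ + K·y = [2214/289, 615/289, -319/289]
P' = (I − K·H)·P̄ = [6626/289 -2366/289 -5580/289; -2366/289 3742/289 4808/289; -5580/289 4808/289 7646/289]

x' = [2214/289, 615/289, -319/289]
P' = [6626/289 -2366/289 -5580/289; -2366/289 3742/289 4808/289; -5580/289 4808/289 7646/289]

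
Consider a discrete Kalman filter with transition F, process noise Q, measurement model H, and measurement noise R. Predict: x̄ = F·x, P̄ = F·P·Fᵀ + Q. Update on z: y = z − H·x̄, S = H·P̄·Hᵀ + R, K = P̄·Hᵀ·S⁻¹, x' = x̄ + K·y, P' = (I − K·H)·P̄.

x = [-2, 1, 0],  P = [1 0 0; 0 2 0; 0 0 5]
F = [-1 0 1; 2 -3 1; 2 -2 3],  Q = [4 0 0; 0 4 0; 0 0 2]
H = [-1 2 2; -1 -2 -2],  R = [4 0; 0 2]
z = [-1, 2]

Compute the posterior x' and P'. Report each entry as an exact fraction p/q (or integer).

x' = [615/6017, -8607/12034, -2107/12034]
P' = [7604/6017 -3782/6017 2550/6017; -3782/6017 55307/12034 -52271/12034; 2550/6017 -52271/12034 53635/12034]

x̄ = F·x = [2, -7, -6]
P̄ = F·P·Fᵀ + Q = [10 3 13; 3 31 31; 13 31 59]
y = z − H·x̄ = [27, -22]
S = H·P̄·Hᵀ + R = [558 -598; -598 684]
K = P̄·Hᵀ·S⁻¹ = [-2517/6017 -2570/6017; 3409/12034 373/6017; -593/12034 -1957/6017]
x' = x̄ + K·y = [615/6017, -8607/12034, -2107/12034]
P' = (I − K·H)·P̄ = [7604/6017 -3782/6017 2550/6017; -3782/6017 55307/12034 -52271/12034; 2550/6017 -52271/12034 53635/12034]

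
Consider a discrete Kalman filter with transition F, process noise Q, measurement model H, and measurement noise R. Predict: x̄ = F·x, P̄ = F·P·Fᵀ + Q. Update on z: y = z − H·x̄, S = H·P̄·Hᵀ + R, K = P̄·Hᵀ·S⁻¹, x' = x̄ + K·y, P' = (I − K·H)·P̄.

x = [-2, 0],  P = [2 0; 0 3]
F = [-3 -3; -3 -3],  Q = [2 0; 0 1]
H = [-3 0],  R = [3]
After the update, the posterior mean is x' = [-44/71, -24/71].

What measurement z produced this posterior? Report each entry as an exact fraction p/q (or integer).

x̄ = F·x = [6, 6]
P̄ = F·P·Fᵀ + Q = [47 45; 45 46]
S = H·P̄·Hᵀ + R = [426]
K = P̄·Hᵀ·S⁻¹ = [-47/142; -45/142]
x' − x̄ = [-470/71, -450/71] = K·y
y = (KᵀK)⁻¹·Kᵀ·(x' − x̄) = [20]
z = y + H·x̄ = [20] + [-18] = [2]

z = [2]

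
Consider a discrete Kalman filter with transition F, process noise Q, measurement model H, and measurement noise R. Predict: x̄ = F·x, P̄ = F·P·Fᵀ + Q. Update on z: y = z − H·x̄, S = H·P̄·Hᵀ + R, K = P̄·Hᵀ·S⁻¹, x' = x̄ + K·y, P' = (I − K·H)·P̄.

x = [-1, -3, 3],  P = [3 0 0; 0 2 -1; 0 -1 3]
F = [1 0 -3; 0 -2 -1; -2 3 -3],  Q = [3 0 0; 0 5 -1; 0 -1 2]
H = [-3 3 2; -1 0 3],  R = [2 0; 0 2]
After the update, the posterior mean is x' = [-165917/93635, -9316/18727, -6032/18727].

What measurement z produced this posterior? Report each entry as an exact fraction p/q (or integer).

z = [3, 1]

x̄ = F·x = [-10, 3, -16]
P̄ = F·P·Fᵀ + Q = [33 3 30; 3 12 -7; 30 -7 77]
S = H·P̄·Hᵀ + R = [217 159; 159 548]
K = P̄·Hᵀ·S⁻¹ = [-25503/93635 17139/93635; 2188/18727 -1455/18727; -1679/18727 7356/18727]
x' − x̄ = [770433/93635, -65497/18727, 293600/18727] = K·y
y = (KᵀK)⁻¹·Kᵀ·(x' − x̄) = [-4, 39]
z = y + H·x̄ = [-4, 39] + [7, -38] = [3, 1]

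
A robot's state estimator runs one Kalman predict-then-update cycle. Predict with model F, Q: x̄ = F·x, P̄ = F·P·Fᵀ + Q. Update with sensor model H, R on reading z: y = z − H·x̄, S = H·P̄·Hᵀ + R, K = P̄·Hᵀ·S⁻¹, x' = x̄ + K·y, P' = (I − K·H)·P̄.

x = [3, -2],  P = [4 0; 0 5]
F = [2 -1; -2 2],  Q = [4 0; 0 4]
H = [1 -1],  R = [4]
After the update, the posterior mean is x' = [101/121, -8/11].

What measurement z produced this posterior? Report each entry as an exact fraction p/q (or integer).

x̄ = F·x = [8, -10]
P̄ = F·P·Fᵀ + Q = [25 -26; -26 40]
S = H·P̄·Hᵀ + R = [121]
K = P̄·Hᵀ·S⁻¹ = [51/121; -6/11]
x' − x̄ = [-867/121, 102/11] = K·y
y = (KᵀK)⁻¹·Kᵀ·(x' − x̄) = [-17]
z = y + H·x̄ = [-17] + [18] = [1]

z = [1]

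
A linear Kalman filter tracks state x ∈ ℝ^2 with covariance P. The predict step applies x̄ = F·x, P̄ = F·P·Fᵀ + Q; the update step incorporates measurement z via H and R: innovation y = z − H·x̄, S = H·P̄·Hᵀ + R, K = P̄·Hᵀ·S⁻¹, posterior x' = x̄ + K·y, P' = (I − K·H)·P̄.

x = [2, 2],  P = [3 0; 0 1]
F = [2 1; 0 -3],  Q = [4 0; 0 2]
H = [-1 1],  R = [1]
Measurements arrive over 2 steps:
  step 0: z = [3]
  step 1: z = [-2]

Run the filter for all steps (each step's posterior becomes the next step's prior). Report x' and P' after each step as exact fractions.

step 0: x̄ = F·x = [6, -6]
step 0: P̄ = F·P·Fᵀ + Q = [17 -3; -3 11]
step 0: y = z − H·x̄ = [15]
step 0: S = H·P̄·Hᵀ + R = [35]
step 0: K = P̄·Hᵀ·S⁻¹ = [-4/7; 2/5]
step 0: x' = x̄ + K·y = [-18/7, 0]
step 0: P' = (I − K·H)·P̄ = [39/7 5; 5 27/5]
step 1: x̄ = F·x = [-36/7, 0]
step 1: P̄ = F·P·Fᵀ + Q = [1809/35 -231/5; -231/5 253/5]
step 1: y = z − H·x̄ = [-50/7]
step 1: S = H·P̄·Hᵀ + R = [6849/35]
step 1: K = P̄·Hᵀ·S⁻¹ = [-1142/2283; 3388/6849]
step 1: x' = x̄ + K·y = [-3584/2283, -24200/6849]
step 1: P' = (I − K·H)·P̄ = [2071/761 5071/2283; 5071/2283 18601/6849]

step 0: x' = [-18/7, 0], P' = [39/7 5; 5 27/5]
step 1: x' = [-3584/2283, -24200/6849], P' = [2071/761 5071/2283; 5071/2283 18601/6849]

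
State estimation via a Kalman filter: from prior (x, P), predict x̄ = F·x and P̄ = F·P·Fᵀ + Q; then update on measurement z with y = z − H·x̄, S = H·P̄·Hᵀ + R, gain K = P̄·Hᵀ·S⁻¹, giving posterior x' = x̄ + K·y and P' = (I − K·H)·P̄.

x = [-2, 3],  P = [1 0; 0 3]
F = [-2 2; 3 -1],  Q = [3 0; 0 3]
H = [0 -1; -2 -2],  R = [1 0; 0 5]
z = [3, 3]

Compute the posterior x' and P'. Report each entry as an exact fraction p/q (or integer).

x' = [404/171, -196/57]
P' = [341/171 -52/57; -52/57 71/76]

x̄ = F·x = [10, -9]
P̄ = F·P·Fᵀ + Q = [19 -12; -12 15]
y = z − H·x̄ = [-6, 5]
S = H·P̄·Hᵀ + R = [16 6; 6 45]
K = P̄·Hᵀ·S⁻¹ = [52/57 -74/171; -71/76 -1/114]
x' = x̄ + K·y = [404/171, -196/57]
P' = (I − K·H)·P̄ = [341/171 -52/57; -52/57 71/76]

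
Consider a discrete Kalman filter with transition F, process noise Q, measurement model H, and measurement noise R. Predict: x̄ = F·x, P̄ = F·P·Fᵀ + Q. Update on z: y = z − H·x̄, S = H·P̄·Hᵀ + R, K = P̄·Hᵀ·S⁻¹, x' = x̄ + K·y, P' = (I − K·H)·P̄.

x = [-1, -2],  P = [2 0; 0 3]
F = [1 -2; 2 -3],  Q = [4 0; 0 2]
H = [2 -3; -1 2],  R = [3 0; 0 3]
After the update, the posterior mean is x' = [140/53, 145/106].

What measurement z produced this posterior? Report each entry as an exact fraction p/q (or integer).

z = [2, 1]

x̄ = F·x = [3, 4]
P̄ = F·P·Fᵀ + Q = [18 22; 22 37]
S = H·P̄·Hᵀ + R = [144 -104; -104 81]
K = P̄·Hᵀ·S⁻¹ = [137/424 39/53; -19/848 65/106]
x' − x̄ = [-19/53, -279/106] = K·y
y = (KᵀK)⁻¹·Kᵀ·(x' − x̄) = [8, -4]
z = y + H·x̄ = [8, -4] + [-6, 5] = [2, 1]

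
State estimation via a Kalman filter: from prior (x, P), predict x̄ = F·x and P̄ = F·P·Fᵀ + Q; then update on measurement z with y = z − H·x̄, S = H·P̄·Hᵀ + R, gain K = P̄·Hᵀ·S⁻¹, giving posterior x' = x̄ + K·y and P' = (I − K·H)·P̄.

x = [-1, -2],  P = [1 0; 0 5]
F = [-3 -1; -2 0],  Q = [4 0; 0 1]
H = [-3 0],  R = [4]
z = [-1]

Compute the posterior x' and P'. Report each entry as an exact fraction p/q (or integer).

x' = [37/83, 40/83]
P' = [36/83 12/83; 12/83 253/83]

x̄ = F·x = [5, 2]
P̄ = F·P·Fᵀ + Q = [18 6; 6 5]
y = z − H·x̄ = [14]
S = H·P̄·Hᵀ + R = [166]
K = P̄·Hᵀ·S⁻¹ = [-27/83; -9/83]
x' = x̄ + K·y = [37/83, 40/83]
P' = (I − K·H)·P̄ = [36/83 12/83; 12/83 253/83]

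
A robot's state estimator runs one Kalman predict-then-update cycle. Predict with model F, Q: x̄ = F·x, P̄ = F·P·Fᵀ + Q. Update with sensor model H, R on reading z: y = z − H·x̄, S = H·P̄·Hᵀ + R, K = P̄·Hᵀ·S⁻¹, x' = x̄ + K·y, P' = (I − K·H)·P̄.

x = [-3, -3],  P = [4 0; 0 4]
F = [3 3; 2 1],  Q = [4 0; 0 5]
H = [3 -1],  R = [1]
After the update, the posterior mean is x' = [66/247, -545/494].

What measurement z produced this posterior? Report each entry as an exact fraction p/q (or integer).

z = [2]

x̄ = F·x = [-18, -9]
P̄ = F·P·Fᵀ + Q = [76 36; 36 25]
S = H·P̄·Hᵀ + R = [494]
K = P̄·Hᵀ·S⁻¹ = [96/247; 83/494]
x' − x̄ = [4512/247, 3901/494] = K·y
y = (KᵀK)⁻¹·Kᵀ·(x' − x̄) = [47]
z = y + H·x̄ = [47] + [-45] = [2]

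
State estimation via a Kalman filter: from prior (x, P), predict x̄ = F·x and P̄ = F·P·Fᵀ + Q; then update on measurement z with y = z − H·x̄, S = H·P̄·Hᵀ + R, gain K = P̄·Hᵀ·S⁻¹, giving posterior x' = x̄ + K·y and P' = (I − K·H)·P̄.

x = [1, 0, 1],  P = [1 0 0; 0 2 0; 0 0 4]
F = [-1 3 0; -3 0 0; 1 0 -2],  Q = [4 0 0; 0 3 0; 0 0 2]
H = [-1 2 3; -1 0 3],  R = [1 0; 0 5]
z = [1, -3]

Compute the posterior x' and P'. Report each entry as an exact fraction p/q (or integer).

x̄ = F·x = [-1, -3, -1]
P̄ = F·P·Fᵀ + Q = [23 3 -1; 3 12 -3; -1 -3 19]
y = z − H·x̄ = [9, -1]
S = H·P̄·Hᵀ + R = [201 176; 176 205]
K = P̄·Hᵀ·S⁻¹ = [476/10229 -1706/10229; 4572/10229 -4524/10229; 452/10229 2506/10229]
x' = x̄ + K·y = [-4239/10229, 14985/10229, -8667/10229]
P' = (I − K·H)·P̄ = [200431/10229 4503/10229 63967/10229; 4503/10229 13596/10229 -6039/10229; 63967/10229 -6039/10229 25499/10229]

x' = [-4239/10229, 14985/10229, -8667/10229]
P' = [200431/10229 4503/10229 63967/10229; 4503/10229 13596/10229 -6039/10229; 63967/10229 -6039/10229 25499/10229]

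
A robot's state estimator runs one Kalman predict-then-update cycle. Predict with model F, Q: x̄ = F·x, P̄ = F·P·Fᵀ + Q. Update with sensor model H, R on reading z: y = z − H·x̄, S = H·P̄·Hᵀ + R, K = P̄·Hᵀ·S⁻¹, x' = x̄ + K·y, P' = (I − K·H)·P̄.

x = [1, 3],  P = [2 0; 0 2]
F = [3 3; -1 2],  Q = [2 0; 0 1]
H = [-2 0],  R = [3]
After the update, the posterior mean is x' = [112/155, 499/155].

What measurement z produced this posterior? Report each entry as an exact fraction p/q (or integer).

x̄ = F·x = [12, 5]
P̄ = F·P·Fᵀ + Q = [38 6; 6 11]
S = H·P̄·Hᵀ + R = [155]
K = P̄·Hᵀ·S⁻¹ = [-76/155; -12/155]
x' − x̄ = [-1748/155, -276/155] = K·y
y = (KᵀK)⁻¹·Kᵀ·(x' − x̄) = [23]
z = y + H·x̄ = [23] + [-24] = [-1]

z = [-1]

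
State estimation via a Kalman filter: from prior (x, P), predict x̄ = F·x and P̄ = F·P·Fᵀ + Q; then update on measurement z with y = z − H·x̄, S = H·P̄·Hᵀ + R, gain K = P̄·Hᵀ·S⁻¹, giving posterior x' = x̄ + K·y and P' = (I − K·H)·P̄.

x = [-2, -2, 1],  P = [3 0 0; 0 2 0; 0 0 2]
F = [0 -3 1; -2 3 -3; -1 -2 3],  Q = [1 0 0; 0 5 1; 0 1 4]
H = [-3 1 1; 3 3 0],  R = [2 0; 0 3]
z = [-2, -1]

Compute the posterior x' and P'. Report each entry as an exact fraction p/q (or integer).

x̄ = F·x = [7, -5, 9]
P̄ = F·P·Fᵀ + Q = [21 -24 18; -24 53 -23; 18 -23 33]
y = z − H·x̄ = [15, -7]
S = H·P̄·Hᵀ + R = [267 99; 99 237]
K = P̄·Hᵀ·S⁻¹ = [-859/2971 246/2971; 1729/5942 1459/5942; -2981/17826 39/5942]
x' = x̄ + K·y = [6190/2971, -6994/2971, 19150/2971]
P' = (I − K·H)·P̄ = [5334/2971 -5088/2971 19372/2971; -5088/2971 11635/5942 -38705/5942; 19372/2971 -38705/5942 458849/17826]

x' = [6190/2971, -6994/2971, 19150/2971]
P' = [5334/2971 -5088/2971 19372/2971; -5088/2971 11635/5942 -38705/5942; 19372/2971 -38705/5942 458849/17826]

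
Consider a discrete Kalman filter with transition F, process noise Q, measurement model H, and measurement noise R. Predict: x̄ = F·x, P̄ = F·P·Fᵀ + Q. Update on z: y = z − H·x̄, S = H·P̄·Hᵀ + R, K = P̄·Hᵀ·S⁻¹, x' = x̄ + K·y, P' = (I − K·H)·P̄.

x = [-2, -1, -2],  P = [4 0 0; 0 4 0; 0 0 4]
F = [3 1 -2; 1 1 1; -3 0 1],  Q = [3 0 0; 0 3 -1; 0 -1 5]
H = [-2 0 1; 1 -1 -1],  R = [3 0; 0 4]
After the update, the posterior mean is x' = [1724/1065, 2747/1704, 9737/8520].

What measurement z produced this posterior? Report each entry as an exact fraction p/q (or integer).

z = [-3, -3]

x̄ = F·x = [-3, -5, 4]
P̄ = F·P·Fᵀ + Q = [59 8 -44; 8 15 -9; -44 -9 45]
S = H·P̄·Hᵀ + R = [460 -270; -270 177]
K = P̄·Hᵀ·S⁻¹ = [-126/355 -1/213; -259/568 -583/852; 647/2840 -89/852]
x' − x̄ = [4919/1065, 11267/1704, -24343/8520] = K·y
y = (KᵀK)⁻¹·Kᵀ·(x' − x̄) = [-13, -1]
z = y + H·x̄ = [-13, -1] + [10, -2] = [-3, -3]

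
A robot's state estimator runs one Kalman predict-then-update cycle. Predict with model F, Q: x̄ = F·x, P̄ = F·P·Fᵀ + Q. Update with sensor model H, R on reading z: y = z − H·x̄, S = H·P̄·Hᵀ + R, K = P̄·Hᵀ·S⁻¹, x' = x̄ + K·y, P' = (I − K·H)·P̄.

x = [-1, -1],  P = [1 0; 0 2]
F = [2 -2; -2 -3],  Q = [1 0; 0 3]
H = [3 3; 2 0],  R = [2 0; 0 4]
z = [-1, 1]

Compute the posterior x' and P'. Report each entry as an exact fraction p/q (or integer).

x̄ = F·x = [0, 5]
P̄ = F·P·Fᵀ + Q = [13 8; 8 25]
y = z − H·x̄ = [-16, 1]
S = H·P̄·Hᵀ + R = [488 126; 126 56]
K = P̄·Hᵀ·S⁻¹ = [9/409 2375/5726; 126/409 -2333/5726]
x' = x̄ + K·y = [359/5726, -1927/5726]
P' = (I − K·H)·P̄ = [2375/2863 -2333/2863; -2333/2863 2921/2863]

x' = [359/5726, -1927/5726]
P' = [2375/2863 -2333/2863; -2333/2863 2921/2863]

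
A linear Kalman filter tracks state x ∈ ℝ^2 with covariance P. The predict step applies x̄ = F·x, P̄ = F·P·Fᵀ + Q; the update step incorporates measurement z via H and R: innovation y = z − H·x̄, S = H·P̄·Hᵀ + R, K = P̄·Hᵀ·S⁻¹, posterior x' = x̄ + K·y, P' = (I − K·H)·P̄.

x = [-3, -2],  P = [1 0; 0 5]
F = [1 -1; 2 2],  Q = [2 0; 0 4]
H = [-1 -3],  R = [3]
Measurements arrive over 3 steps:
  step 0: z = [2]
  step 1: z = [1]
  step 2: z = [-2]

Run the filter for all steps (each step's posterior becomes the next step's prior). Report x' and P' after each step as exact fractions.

step 0: x̄ = F·x = [-1, -10]
step 0: P̄ = F·P·Fᵀ + Q = [8 -8; -8 28]
step 0: y = z − H·x̄ = [-29]
step 0: S = H·P̄·Hᵀ + R = [215]
step 0: K = P̄·Hᵀ·S⁻¹ = [16/215; -76/215]
step 0: x' = x̄ + K·y = [-679/215, 54/215]
step 0: P' = (I − K·H)·P̄ = [1464/215 -504/215; -504/215 244/215]
step 1: x̄ = F·x = [-733/215, -250/43]
step 1: P̄ = F·P·Fᵀ + Q = [3146/215 488/43; 488/43 732/43]
step 1: y = z − H·x̄ = [-4268/215]
step 1: S = H·P̄·Hᵀ + R = [51371/215]
step 1: K = P̄·Hᵀ·S⁻¹ = [-10466/51371; -13420/51371]
step 1: x' = x̄ + K·y = [32623/51371, -32266/51371]
step 1: P' = (I − K·H)·P̄ = [242214/51371 -70272/51371; -70272/51371 36844/51371]
step 2: x̄ = F·x = [64889/51371, 714/51371]
step 2: P̄ = F·P·Fᵀ + Q = [522344/51371 410740/51371; 410740/51371 759540/51371]
step 2: y = z − H·x̄ = [-35711/51371]
step 2: S = H·P̄·Hᵀ + R = [9976757/51371]
step 2: K = P̄·Hᵀ·S⁻¹ = [-250652/1425251; -2689360/9976757]
step 2: x' = x̄ + K·y = [1974541/1425251, 2008198/9976757]
step 2: P' = (I − K·H)·P̄ = [5931096/1425251 -1726380/1425251; -1726380/1425251 6717580/9976757]

step 0: x' = [-679/215, 54/215], P' = [1464/215 -504/215; -504/215 244/215]
step 1: x' = [32623/51371, -32266/51371], P' = [242214/51371 -70272/51371; -70272/51371 36844/51371]
step 2: x' = [1974541/1425251, 2008198/9976757], P' = [5931096/1425251 -1726380/1425251; -1726380/1425251 6717580/9976757]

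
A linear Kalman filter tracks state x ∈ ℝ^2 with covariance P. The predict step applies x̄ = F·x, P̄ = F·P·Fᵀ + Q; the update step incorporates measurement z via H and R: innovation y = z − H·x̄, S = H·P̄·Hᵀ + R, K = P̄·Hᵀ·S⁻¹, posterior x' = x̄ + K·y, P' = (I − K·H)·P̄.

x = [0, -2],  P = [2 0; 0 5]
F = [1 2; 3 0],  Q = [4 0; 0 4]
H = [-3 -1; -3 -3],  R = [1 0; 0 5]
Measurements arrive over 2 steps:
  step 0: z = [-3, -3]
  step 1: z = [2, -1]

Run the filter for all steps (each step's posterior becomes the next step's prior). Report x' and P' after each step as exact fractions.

step 0: x' = [19016/21301, 4260/21301], P' = [7634/21301 -12834/21301; -12834/21301 29054/21301]
step 1: x' = [-4803224/4023587, 6647248/4023587], P' = [14819054/44259457 -24322734/44259457; -24322734/44259457 54887054/44259457]

step 0: x̄ = F·x = [-4, 0]
step 0: P̄ = F·P·Fᵀ + Q = [26 6; 6 22]
step 0: y = z − H·x̄ = [-15, -15]
step 0: S = H·P̄·Hᵀ + R = [293 372; 372 545]
step 0: K = P̄·Hᵀ·S⁻¹ = [-10068/21301 3120/21301; 9448/21301 -9732/21301]
step 0: x' = x̄ + K·y = [19016/21301, 4260/21301]
step 0: P' = (I − K·H)·P̄ = [7634/21301 -12834/21301; -12834/21301 29054/21301]
step 1: x̄ = F·x = [27536/21301, 57048/21301]
step 1: P̄ = F·P·Fᵀ + Q = [157718/21301 -54102/21301; -54102/21301 153910/21301]
step 1: y = z − H·x̄ = [182258/21301, 232451/21301]
step 1: S = H·P̄·Hᵀ + R = [1270061/21301 1231968/21301; 1231968/21301 1937321/21301]
step 1: K = P̄·Hᵀ·S⁻¹ = [-20134428/44259457 5702208/44259457; 18081148/44259457 -18338592/44259457]
step 1: x' = x̄ + K·y = [-4803224/4023587, 6647248/4023587]
step 1: P' = (I − K·H)·P̄ = [14819054/44259457 -24322734/44259457; -24322734/44259457 54887054/44259457]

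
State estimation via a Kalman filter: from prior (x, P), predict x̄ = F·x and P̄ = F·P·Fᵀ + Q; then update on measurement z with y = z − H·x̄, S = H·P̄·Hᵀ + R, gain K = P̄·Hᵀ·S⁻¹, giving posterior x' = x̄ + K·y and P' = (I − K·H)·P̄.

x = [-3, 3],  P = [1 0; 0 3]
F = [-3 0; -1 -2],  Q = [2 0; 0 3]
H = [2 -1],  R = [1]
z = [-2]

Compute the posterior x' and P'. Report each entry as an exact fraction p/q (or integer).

x̄ = F·x = [9, -3]
P̄ = F·P·Fᵀ + Q = [11 3; 3 16]
y = z − H·x̄ = [-23]
S = H·P̄·Hᵀ + R = [49]
K = P̄·Hᵀ·S⁻¹ = [19/49; -10/49]
x' = x̄ + K·y = [4/49, 83/49]
P' = (I − K·H)·P̄ = [178/49 337/49; 337/49 684/49]

x' = [4/49, 83/49]
P' = [178/49 337/49; 337/49 684/49]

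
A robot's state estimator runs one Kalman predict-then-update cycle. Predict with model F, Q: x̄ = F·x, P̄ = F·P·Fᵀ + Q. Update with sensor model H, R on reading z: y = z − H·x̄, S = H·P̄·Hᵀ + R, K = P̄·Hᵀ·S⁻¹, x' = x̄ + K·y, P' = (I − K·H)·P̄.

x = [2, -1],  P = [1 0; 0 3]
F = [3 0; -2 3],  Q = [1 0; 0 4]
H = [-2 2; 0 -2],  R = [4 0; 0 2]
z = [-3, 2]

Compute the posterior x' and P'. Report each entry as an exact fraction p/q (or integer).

x̄ = F·x = [6, -7]
P̄ = F·P·Fᵀ + Q = [10 -6; -6 35]
y = z − H·x̄ = [23, -12]
S = H·P̄·Hᵀ + R = [232 -164; -164 142]
K = P̄·Hᵀ·S⁻¹ = [-23/54 -11/27; 41/1512 -349/756]
x' = x̄ + K·y = [59/54, -1265/1512]
P' = (I − K·H)·P̄ = [34/27 11/27; 11/27 349/756]

x' = [59/54, -1265/1512]
P' = [34/27 11/27; 11/27 349/756]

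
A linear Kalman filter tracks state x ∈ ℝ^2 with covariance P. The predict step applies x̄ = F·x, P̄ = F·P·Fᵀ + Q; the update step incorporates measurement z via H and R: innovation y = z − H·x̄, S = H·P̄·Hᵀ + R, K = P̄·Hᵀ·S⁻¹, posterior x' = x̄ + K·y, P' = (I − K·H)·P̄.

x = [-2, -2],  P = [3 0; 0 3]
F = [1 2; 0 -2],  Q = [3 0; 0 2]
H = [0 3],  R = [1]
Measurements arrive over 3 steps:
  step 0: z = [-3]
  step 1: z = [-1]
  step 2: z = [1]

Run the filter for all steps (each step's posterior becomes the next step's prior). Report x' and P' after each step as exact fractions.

step 0: x̄ = F·x = [-6, 4]
step 0: P̄ = F·P·Fᵀ + Q = [18 -12; -12 14]
step 0: y = z − H·x̄ = [-15]
step 0: S = H·P̄·Hᵀ + R = [127]
step 0: K = P̄·Hᵀ·S⁻¹ = [-36/127; 42/127]
step 0: x' = x̄ + K·y = [-222/127, -122/127]
step 0: P' = (I − K·H)·P̄ = [990/127 -12/127; -12/127 14/127]
step 1: x̄ = F·x = [-466/127, 244/127]
step 1: P̄ = F·P·Fᵀ + Q = [1379/127 -32/127; -32/127 310/127]
step 1: y = z − H·x̄ = [-859/127]
step 1: S = H·P̄·Hᵀ + R = [2917/127]
step 1: K = P̄·Hᵀ·S⁻¹ = [-96/2917; 930/2917]
step 1: x' = x̄ + K·y = [-10054/2917, -686/2917]
step 1: P' = (I − K·H)·P̄ = [31601/2917 -32/2917; -32/2917 310/2917]
step 2: x̄ = F·x = [-11426/2917, 1372/2917]
step 2: P̄ = F·P·Fᵀ + Q = [41464/2917 -1176/2917; -1176/2917 7074/2917]
step 2: y = z − H·x̄ = [-1199/2917]
step 2: S = H·P̄·Hᵀ + R = [66583/2917]
step 2: K = P̄·Hᵀ·S⁻¹ = [-3528/66583; 21222/66583]
step 2: x' = x̄ + K·y = [-23578/6053, 2054/6053]
step 2: P' = (I − K·H)·P̄ = [942184/66583 -1176/66583; -1176/66583 7074/66583]

step 0: x' = [-222/127, -122/127], P' = [990/127 -12/127; -12/127 14/127]
step 1: x' = [-10054/2917, -686/2917], P' = [31601/2917 -32/2917; -32/2917 310/2917]
step 2: x' = [-23578/6053, 2054/6053], P' = [942184/66583 -1176/66583; -1176/66583 7074/66583]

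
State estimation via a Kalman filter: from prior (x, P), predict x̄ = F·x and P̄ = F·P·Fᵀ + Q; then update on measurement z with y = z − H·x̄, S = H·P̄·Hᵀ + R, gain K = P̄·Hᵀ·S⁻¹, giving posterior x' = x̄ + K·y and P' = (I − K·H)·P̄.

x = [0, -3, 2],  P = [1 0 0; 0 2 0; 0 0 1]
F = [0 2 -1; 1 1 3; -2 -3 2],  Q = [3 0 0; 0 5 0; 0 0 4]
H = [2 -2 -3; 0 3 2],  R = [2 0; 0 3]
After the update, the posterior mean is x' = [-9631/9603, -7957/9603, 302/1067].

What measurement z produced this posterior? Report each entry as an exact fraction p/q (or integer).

x̄ = F·x = [-8, 3, 13]
P̄ = F·P·Fᵀ + Q = [12 1 -14; 1 17 -2; -14 -2 30]
S = H·P̄·Hᵀ + R = [524 -306; -306 252]
K = P̄·Hᵀ·S⁻¹ = [471/2134 1621/9603; 435/2134 4168/9603; -339/1067 -183/1067]
x' − x̄ = [67193/9603, -36766/9603, -13569/1067] = K·y
y = (KᵀK)⁻¹·Kᵀ·(x' − x̄) = [60, -37]
z = y + H·x̄ = [60, -37] + [-61, 35] = [-1, -2]

z = [-1, -2]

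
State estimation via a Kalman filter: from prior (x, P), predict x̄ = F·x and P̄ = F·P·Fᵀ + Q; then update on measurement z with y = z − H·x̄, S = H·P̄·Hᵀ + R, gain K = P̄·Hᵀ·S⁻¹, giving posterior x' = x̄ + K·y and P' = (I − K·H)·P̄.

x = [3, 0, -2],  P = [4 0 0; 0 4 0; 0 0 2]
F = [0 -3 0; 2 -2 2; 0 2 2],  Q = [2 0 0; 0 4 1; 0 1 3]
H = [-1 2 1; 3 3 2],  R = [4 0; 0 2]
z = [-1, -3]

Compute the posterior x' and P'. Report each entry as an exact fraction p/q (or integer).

x' = [14562/112243, 190761/112243, -476383/112243]
P' = [84438/112243 44054/112243 -166574/112243; 44054/112243 284680/112243 -472562/112243; -166574/112243 -472562/112243 944602/112243]

x̄ = F·x = [0, 2, -4]
P̄ = F·P·Fᵀ + Q = [38 24 -24; 24 44 -7; -24 -7 27]
y = z − H·x̄ = [-1, -1]
S = H·P̄·Hᵀ + R = [169 203; 203 908]
K = P̄·Hᵀ·S⁻¹ = [-40726/112243 26164/112243; 13186/112243 20539/112243; 41513/112243 -14102/112243]
x' = x̄ + K·y = [14562/112243, 190761/112243, -476383/112243]
P' = (I − K·H)·P̄ = [84438/112243 44054/112243 -166574/112243; 44054/112243 284680/112243 -472562/112243; -166574/112243 -472562/112243 944602/112243]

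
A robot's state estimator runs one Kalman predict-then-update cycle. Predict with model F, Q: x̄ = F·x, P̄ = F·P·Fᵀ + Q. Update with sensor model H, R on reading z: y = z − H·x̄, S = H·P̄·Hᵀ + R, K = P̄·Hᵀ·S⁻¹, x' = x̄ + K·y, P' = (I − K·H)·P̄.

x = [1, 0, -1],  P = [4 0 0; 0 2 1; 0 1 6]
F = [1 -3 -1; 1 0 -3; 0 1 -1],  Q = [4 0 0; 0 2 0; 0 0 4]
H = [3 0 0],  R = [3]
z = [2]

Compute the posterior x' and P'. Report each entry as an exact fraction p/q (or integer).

x̄ = F·x = [2, 4, 1]
P̄ = F·P·Fᵀ + Q = [38 31 2; 31 60 15; 2 15 10]
y = z − H·x̄ = [-4]
S = H·P̄·Hᵀ + R = [345]
K = P̄·Hᵀ·S⁻¹ = [38/115; 31/115; 2/115]
x' = x̄ + K·y = [78/115, 336/115, 107/115]
P' = (I − K·H)·P̄ = [38/115 31/115 2/115; 31/115 4017/115 1539/115; 2/115 1539/115 1138/115]

x' = [78/115, 336/115, 107/115]
P' = [38/115 31/115 2/115; 31/115 4017/115 1539/115; 2/115 1539/115 1138/115]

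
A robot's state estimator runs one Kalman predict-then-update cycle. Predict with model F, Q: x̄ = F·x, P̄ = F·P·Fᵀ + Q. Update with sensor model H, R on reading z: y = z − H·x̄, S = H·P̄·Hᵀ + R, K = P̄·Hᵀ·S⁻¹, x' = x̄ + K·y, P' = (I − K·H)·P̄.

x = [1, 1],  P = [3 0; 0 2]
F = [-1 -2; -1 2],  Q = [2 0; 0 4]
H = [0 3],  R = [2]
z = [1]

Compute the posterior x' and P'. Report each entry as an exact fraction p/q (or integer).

x̄ = F·x = [-3, 1]
P̄ = F·P·Fᵀ + Q = [13 -5; -5 15]
y = z − H·x̄ = [-2]
S = H·P̄·Hᵀ + R = [137]
K = P̄·Hᵀ·S⁻¹ = [-15/137; 45/137]
x' = x̄ + K·y = [-381/137, 47/137]
P' = (I − K·H)·P̄ = [1556/137 -10/137; -10/137 30/137]

x' = [-381/137, 47/137]
P' = [1556/137 -10/137; -10/137 30/137]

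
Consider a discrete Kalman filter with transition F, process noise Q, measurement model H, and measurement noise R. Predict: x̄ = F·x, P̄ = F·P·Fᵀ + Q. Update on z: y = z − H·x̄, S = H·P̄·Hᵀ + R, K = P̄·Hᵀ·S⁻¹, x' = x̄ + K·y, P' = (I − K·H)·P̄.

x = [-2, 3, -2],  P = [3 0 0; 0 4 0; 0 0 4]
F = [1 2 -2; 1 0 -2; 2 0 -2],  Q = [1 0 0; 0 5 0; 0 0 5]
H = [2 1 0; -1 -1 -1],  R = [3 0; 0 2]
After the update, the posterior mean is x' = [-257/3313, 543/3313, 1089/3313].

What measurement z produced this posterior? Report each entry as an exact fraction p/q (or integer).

x̄ = F·x = [8, 2, 0]
P̄ = F·P·Fᵀ + Q = [36 19 22; 19 24 22; 22 22 33]
S = H·P̄·Hᵀ + R = [247 -219; -219 221]
K = P̄·Hᵀ·S⁻¹ = [1624/3313 455/3313; -533/6626 -2477/6626; -2277/6626 -4565/6626]
x' − x̄ = [-26761/3313, -6083/3313, 1089/3313] = K·y
y = (KᵀK)⁻¹·Kᵀ·(x' − x̄) = [-19, 9]
z = y + H·x̄ = [-19, 9] + [18, -10] = [-1, -1]

z = [-1, -1]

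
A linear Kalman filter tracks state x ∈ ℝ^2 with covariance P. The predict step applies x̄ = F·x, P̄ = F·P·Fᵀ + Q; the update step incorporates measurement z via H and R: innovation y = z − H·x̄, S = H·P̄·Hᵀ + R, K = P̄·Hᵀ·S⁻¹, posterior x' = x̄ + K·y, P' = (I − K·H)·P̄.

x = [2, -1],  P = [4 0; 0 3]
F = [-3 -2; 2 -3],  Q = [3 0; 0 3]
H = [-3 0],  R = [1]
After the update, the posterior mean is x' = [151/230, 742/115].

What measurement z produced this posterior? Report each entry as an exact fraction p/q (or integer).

z = [-2]

x̄ = F·x = [-4, 7]
P̄ = F·P·Fᵀ + Q = [51 -6; -6 46]
S = H·P̄·Hᵀ + R = [460]
K = P̄·Hᵀ·S⁻¹ = [-153/460; 9/230]
x' − x̄ = [1071/230, -63/115] = K·y
y = (KᵀK)⁻¹·Kᵀ·(x' − x̄) = [-14]
z = y + H·x̄ = [-14] + [12] = [-2]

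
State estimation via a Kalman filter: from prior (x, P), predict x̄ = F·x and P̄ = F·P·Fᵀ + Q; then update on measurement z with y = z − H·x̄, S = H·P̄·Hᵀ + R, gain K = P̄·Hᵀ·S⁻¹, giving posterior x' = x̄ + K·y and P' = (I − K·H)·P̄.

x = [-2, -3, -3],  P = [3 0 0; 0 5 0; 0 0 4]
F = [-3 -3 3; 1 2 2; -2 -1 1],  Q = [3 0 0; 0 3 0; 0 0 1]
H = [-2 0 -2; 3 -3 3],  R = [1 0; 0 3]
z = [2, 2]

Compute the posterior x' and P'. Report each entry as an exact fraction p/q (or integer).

x' = [-3369/2345, -611/335, 873/2345]
P' = [212739/107870 2901/15410 -193233/107870; 2901/15410 8843/15410 883/15410; -193233/107870 883/15410 200461/107870]

x̄ = F·x = [6, -14, 4]
P̄ = F·P·Fᵀ + Q = [111 -15 45; -15 42 -8; 45 -8 22]
y = z − H·x̄ = [22, -70]
S = H·P̄·Hᵀ + R = [893 -1476; -1476 2802]
K = P̄·Hᵀ·S⁻¹ = [-19506/53935 -801/107870; -3784/7705 -5059/15410; -7228/53935 1047/107870]
x' = x̄ + K·y = [-3369/2345, -611/335, 873/2345]
P' = (I − K·H)·P̄ = [212739/107870 2901/15410 -193233/107870; 2901/15410 8843/15410 883/15410; -193233/107870 883/15410 200461/107870]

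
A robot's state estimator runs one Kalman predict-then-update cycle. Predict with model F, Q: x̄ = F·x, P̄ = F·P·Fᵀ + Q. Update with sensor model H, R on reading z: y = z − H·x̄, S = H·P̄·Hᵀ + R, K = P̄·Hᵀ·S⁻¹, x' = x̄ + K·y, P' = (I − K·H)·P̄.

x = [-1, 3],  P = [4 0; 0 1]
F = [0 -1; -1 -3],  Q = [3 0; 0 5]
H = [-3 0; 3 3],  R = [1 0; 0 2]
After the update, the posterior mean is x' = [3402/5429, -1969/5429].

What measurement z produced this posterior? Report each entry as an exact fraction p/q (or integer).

x̄ = F·x = [-3, -8]
P̄ = F·P·Fᵀ + Q = [4 3; 3 18]
S = H·P̄·Hᵀ + R = [37 -63; -63 254]
K = P̄·Hᵀ·S⁻¹ = [-1725/5429 21/5429; 1683/5429 1764/5429]
x' − x̄ = [19689/5429, 41463/5429] = K·y
y = (KᵀK)⁻¹·Kᵀ·(x' − x̄) = [-11, 34]
z = y + H·x̄ = [-11, 34] + [9, -33] = [-2, 1]

z = [-2, 1]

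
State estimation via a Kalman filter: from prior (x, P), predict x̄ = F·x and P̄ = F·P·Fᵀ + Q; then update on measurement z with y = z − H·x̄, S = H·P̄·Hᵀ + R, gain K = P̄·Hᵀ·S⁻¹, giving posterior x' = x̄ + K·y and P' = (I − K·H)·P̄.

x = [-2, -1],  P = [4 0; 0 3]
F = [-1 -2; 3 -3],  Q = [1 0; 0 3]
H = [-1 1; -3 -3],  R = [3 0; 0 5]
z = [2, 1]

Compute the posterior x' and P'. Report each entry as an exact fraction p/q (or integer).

x' = [-35195/42031, 23883/42031]
P' = [35007/42031 -23802/42031; -23802/42031 35742/42031]

x̄ = F·x = [4, -3]
P̄ = F·P·Fᵀ + Q = [17 6; 6 66]
y = z − H·x̄ = [9, 4]
S = H·P̄·Hᵀ + R = [74 -147; -147 860]
K = P̄·Hᵀ·S⁻¹ = [-19603/42031 -6723/42031; 19848/42031 -7164/42031]
x' = x̄ + K·y = [-35195/42031, 23883/42031]
P' = (I − K·H)·P̄ = [35007/42031 -23802/42031; -23802/42031 35742/42031]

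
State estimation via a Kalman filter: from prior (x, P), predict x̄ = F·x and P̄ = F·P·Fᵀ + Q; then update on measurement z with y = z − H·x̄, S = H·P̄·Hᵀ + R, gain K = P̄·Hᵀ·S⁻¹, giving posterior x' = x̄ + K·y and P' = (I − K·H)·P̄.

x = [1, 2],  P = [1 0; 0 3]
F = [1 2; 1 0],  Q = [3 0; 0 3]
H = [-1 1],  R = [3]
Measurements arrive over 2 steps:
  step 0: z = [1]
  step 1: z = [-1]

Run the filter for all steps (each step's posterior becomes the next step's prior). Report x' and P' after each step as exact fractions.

step 0: x̄ = F·x = [5, 1]
step 0: P̄ = F·P·Fᵀ + Q = [16 1; 1 4]
step 0: y = z − H·x̄ = [5]
step 0: S = H·P̄·Hᵀ + R = [21]
step 0: K = P̄·Hᵀ·S⁻¹ = [-5/7; 1/7]
step 0: x' = x̄ + K·y = [10/7, 12/7]
step 0: P' = (I − K·H)·P̄ = [37/7 22/7; 22/7 25/7]
step 1: x̄ = F·x = [34/7, 10/7]
step 1: P̄ = F·P·Fᵀ + Q = [246/7 81/7; 81/7 58/7]
step 1: y = z − H·x̄ = [17/7]
step 1: S = H·P̄·Hᵀ + R = [163/7]
step 1: K = P̄·Hᵀ·S⁻¹ = [-165/163; -23/163]
step 1: x' = x̄ + K·y = [391/163, 177/163]
step 1: P' = (I − K·H)·P̄ = [1839/163 1344/163; 1344/163 1275/163]

step 0: x' = [10/7, 12/7], P' = [37/7 22/7; 22/7 25/7]
step 1: x' = [391/163, 177/163], P' = [1839/163 1344/163; 1344/163 1275/163]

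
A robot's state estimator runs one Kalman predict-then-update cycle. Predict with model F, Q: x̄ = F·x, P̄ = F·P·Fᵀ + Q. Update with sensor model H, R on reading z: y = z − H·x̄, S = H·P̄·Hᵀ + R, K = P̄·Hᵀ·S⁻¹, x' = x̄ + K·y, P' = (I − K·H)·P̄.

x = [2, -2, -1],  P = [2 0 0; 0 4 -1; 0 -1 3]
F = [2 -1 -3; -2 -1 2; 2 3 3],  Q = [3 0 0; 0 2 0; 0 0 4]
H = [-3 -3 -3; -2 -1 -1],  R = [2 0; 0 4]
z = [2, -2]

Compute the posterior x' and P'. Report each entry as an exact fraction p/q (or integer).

x̄ = F·x = [9, -4, -5]
P̄ = F·P·Fᵀ + Q = [36 -23 -19; -23 30 -5; -19 -5 57]
y = z − H·x̄ = [2, 7]
S = H·P̄·Hᵀ + R = [263 69; 69 57]
K = P̄·Hᵀ·S⁻¹ = [516/1705 -1522/1705; -597/3410 1979/3410; -1559/3410 3149/10230]
x' = x̄ + K·y = [5723/1705, -981/3410, -38461/10230]
P' = (I − K·H)·P̄ = [6432/1705 -4157/1705 -2619/1705; -4157/1705 57159/3410 -48447/3410; -2619/1705 -48447/3410 164173/10230]

x' = [5723/1705, -981/3410, -38461/10230]
P' = [6432/1705 -4157/1705 -2619/1705; -4157/1705 57159/3410 -48447/3410; -2619/1705 -48447/3410 164173/10230]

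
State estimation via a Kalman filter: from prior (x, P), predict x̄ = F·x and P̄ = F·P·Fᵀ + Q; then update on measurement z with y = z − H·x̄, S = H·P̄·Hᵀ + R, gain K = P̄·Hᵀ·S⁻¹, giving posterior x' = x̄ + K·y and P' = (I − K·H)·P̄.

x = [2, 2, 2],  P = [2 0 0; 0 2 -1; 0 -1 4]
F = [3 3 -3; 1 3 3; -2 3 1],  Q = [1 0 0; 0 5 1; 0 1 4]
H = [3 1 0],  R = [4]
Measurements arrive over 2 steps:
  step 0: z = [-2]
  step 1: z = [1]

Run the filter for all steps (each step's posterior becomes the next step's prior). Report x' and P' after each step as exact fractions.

step 0: x' = [-2055/397, 5439/397, 1333/397], P' = [4133/794 -11355/794 -3915/794; -11355/794 34093/794 11805/794; -3915/794 11805/794 22007/794]
step 1: x' = [-8353905/1086958, 26293965/1086958, 23512815/1086958], P' = [38942015/543479 -116275179/543479 -169585059/1086958; -116275179/543479 349343679/543479 510331877/1086958; -169585059/1086958 510331877/1086958 390722189/1086958]

step 0: x̄ = F·x = [6, 14, 4]
step 0: P̄ = F·P·Fᵀ + Q = [91 -12 0; -12 43 15; 0 15 28]
step 0: y = z − H·x̄ = [-34]
step 0: S = H·P̄·Hᵀ + R = [794]
step 0: K = P̄·Hᵀ·S⁻¹ = [261/794; 7/794; 15/794]
step 0: x' = x̄ + K·y = [-2055/397, 5439/397, 1333/397]
step 0: P' = (I − K·H)·P̄ = [4133/794 -11355/794 -3915/794; -11355/794 34093/794 11805/794; -3915/794 11805/794 22007/794]
step 1: x̄ = F·x = [6153/397, 18261/397, 21760/397]
step 1: P̄ = F·P·Fᵀ + Q = [196481/794 -38577/794 37944/397; -38577/794 633873/794 280343/397; 37944/397 280343/397 285651/397]
step 1: y = z − H·x̄ = [-36323/397]
step 1: S = H·P̄·Hᵀ + R = [1086958/397]
step 1: K = P̄·Hᵀ·S⁻¹ = [275433/1086958; 259071/1086958; 394175/1086958]
step 1: x' = x̄ + K·y = [-8353905/1086958, 26293965/1086958, 23512815/1086958]
step 1: P' = (I − K·H)·P̄ = [38942015/543479 -116275179/543479 -169585059/1086958; -116275179/543479 349343679/543479 510331877/1086958; -169585059/1086958 510331877/1086958 390722189/1086958]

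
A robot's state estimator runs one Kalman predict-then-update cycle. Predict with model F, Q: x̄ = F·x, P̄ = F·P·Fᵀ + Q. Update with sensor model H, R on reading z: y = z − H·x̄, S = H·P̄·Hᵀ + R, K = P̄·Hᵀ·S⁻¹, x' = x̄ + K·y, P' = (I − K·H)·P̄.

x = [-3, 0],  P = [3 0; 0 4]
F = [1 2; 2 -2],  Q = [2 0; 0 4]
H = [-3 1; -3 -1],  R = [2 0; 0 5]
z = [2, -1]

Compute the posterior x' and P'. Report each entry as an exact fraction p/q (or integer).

x' = [-2194/7443, 6740/7443]
P' = [4214/22329 5048/22329; 5048/22329 36356/22329]

x̄ = F·x = [-3, -6]
P̄ = F·P·Fᵀ + Q = [21 -10; -10 32]
y = z − H·x̄ = [-1, -16]
S = H·P̄·Hᵀ + R = [283 157; 157 166]
K = P̄·Hᵀ·S⁻¹ = [-3797/22329 -3538/22329; 10606/22329 -10300/22329]
x' = x̄ + K·y = [-2194/7443, 6740/7443]
P' = (I − K·H)·P̄ = [4214/22329 5048/22329; 5048/22329 36356/22329]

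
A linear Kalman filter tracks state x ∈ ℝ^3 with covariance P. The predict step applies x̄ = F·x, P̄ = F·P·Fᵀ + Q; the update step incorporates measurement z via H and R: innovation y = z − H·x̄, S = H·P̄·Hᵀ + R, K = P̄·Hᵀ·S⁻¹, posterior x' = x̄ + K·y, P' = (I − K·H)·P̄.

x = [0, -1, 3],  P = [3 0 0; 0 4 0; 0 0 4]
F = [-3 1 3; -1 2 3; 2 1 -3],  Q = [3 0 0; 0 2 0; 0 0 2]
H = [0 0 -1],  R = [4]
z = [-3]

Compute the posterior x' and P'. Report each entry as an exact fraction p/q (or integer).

x̄ = F·x = [8, 7, -10]
P̄ = F·P·Fᵀ + Q = [70 53 -50; 53 57 -34; -50 -34 54]
y = z − H·x̄ = [-13]
S = H·P̄·Hᵀ + R = [58]
K = P̄·Hᵀ·S⁻¹ = [25/29; 17/29; -27/29]
x' = x̄ + K·y = [-93/29, -18/29, 61/29]
P' = (I − K·H)·P̄ = [780/29 687/29 -100/29; 687/29 1075/29 -68/29; -100/29 -68/29 108/29]

x' = [-93/29, -18/29, 61/29]
P' = [780/29 687/29 -100/29; 687/29 1075/29 -68/29; -100/29 -68/29 108/29]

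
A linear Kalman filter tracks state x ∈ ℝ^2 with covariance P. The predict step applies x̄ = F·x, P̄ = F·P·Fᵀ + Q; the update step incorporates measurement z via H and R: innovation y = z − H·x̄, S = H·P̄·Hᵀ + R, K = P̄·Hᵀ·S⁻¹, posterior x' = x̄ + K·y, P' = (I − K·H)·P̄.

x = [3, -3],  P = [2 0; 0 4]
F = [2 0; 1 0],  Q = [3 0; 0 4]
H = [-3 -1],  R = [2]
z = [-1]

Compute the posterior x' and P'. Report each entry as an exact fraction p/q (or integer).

x' = [46/131, 33/131]
P' = [72/131 -142/131; -142/131 462/131]

x̄ = F·x = [6, 3]
P̄ = F·P·Fᵀ + Q = [11 4; 4 6]
y = z − H·x̄ = [20]
S = H·P̄·Hᵀ + R = [131]
K = P̄·Hᵀ·S⁻¹ = [-37/131; -18/131]
x' = x̄ + K·y = [46/131, 33/131]
P' = (I − K·H)·P̄ = [72/131 -142/131; -142/131 462/131]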